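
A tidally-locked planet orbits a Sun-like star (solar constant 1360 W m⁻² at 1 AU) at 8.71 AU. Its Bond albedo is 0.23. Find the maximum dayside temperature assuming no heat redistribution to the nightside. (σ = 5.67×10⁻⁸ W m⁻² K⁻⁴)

Flux at 8.71 AU: S = 1360/8.71² = 17.9 W m⁻².
With no redistribution each surface element balances locally: S(1−A) = σT⁴.
T = [17.9 × 0.77 / 5.67×10⁻⁸]^(1/4) = (2.43×10⁸)^(1/4) = 125 K.

T_ss ≈ 125 K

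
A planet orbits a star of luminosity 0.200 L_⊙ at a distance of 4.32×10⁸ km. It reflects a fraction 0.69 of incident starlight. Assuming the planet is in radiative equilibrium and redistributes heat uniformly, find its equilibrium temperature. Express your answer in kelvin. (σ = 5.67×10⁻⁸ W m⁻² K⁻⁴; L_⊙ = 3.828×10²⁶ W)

T_eq ≈ 81.7 K

d = 4.32×10⁸ km = 4.32×10¹¹ m.
L = 0.200 × 3.828×10²⁶ = 7.66×10²⁵ W.
Flux: S = L/(4πd²) = 7.66×10²⁵/(4π×(4.32×10¹¹)²) = 32.6 W m⁻².
Energy balance: absorbed = emitted ⇒ πR²·S(1−A) = 4πR²·σT_eq⁴, so T_eq⁴ = S(1−A)/(4σ).
T_eq = [32.6 × 0.31 / (4 × 5.67×10⁻⁸)]^(1/4) = (4.46×10⁷)^(1/4) = 81.7 K.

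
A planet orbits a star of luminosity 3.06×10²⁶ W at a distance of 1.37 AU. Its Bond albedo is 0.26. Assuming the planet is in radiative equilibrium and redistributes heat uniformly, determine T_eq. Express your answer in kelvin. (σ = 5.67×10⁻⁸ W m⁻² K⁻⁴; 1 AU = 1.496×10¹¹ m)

T_eq ≈ 209 K

d = 1.37 AU = 2.05×10¹¹ m.
Flux: S = L/(4πd²) = 3.06×10²⁶/(4π×(2.05×10¹¹)²) = 580 W m⁻².
Energy balance: absorbed = emitted ⇒ πR²·S(1−A) = 4πR²·σT_eq⁴, so T_eq⁴ = S(1−A)/(4σ).
T_eq = [580 × 0.74 / (4 × 5.67×10⁻⁸)]^(1/4) = (1.89×10⁹)^(1/4) = 209 K.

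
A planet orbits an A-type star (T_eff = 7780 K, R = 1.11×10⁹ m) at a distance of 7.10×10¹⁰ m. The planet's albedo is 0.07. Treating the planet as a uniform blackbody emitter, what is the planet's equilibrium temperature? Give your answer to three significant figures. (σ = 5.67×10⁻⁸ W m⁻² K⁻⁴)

T_eq ≈ 675 K

L = 4πR_⋆²σT_⋆⁴ = 4π(1.11×10⁹)² × 5.67×10⁻⁸ × (7780)⁴ = 3.22×10²⁷ W.
S = L/(4πd²) = 5.08×10⁴ W m⁻².
Energy balance: absorbed = emitted ⇒ πR²·S(1−A) = 4πR²·σT_eq⁴, so T_eq⁴ = S(1−A)/(4σ).
T_eq = [5.08×10⁴ × 0.93 / (4 × 5.67×10⁻⁸)]^(1/4) = (2.08×10¹¹)^(1/4) = 675 K.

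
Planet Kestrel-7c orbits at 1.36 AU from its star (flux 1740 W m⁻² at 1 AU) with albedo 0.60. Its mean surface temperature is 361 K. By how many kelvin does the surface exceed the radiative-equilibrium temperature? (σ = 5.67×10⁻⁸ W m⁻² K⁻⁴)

S = 1740/1.36² = 940.7 W m⁻².
T_eq = [S(1−A)/(4σ)]^(1/4) = [940.7×0.40/(4×5.67×10⁻⁸)]^(1/4) = 201.8 K.
ΔT = T_surf − T_eq = 361 − 201.8.

ΔT ≈ 159.2 K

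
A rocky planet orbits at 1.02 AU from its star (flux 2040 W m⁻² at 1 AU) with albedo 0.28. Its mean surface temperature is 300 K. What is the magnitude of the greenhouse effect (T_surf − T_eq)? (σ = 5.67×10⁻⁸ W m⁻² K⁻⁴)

S = 2040/1.02² = 1961 W m⁻².
T_eq = [S(1−A)/(4σ)]^(1/4) = [1961×0.72/(4×5.67×10⁻⁸)]^(1/4) = 280.9 K.
ΔT = T_surf − T_eq = 300 − 280.9.

ΔT ≈ 19.1 K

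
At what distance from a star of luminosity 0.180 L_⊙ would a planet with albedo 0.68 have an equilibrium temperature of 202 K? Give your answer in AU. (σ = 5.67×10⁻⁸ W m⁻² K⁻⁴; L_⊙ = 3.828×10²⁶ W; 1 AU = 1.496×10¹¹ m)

d ≈ 0.456 AU

L = 0.180 × 3.828×10²⁶ = 6.89×10²⁵ W.
From T_eq⁴ = L(1−A)/(16πσd²): d = √[L(1−A)/(16πσT_eq⁴)].
d = √[6.89×10²⁵ × 0.32 / (16π × 5.67×10⁻⁸ × (202)⁴)] = 6.82×10¹⁰ m = 0.456 AU.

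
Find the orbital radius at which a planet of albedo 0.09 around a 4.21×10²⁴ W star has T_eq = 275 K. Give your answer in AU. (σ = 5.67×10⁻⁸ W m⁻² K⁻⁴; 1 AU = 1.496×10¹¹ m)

d ≈ 0.102 AU

From T_eq⁴ = L(1−A)/(16πσd²): d = √[L(1−A)/(16πσT_eq⁴)].
d = √[4.21×10²⁴ × 0.91 / (16π × 5.67×10⁻⁸ × (275)⁴)] = 1.53×10¹⁰ m = 0.102 AU.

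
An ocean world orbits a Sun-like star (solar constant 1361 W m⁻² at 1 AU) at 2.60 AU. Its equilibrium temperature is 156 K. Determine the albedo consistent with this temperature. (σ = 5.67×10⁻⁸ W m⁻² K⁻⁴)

Flux at 2.60 AU: S = 1361/2.60² = 201 W m⁻².
From T_eq⁴ = S(1−A)/(4σ): 1−A = 4σT_eq⁴/S.
1−A = 4 × 5.67×10⁻⁸ × (156)⁴ / 201 = 0.667.

A ≈ 0.33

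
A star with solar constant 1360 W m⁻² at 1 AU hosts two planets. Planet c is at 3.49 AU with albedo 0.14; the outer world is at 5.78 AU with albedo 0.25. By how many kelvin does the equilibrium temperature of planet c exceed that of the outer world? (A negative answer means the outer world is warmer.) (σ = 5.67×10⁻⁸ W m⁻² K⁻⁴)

T_eq = [S₀(1−A)/(4σd²)]^(1/4), so T ∝ (1−A)^(1/4) / √d.
T₁ = [1360×0.86/(4×5.67×10⁻⁸×3.49²)]^(1/4) = 143.45 K.
T₂ = [1360×0.75/(4×5.67×10⁻⁸×5.78²)]^(1/4) = 107.71 K.

ΔT ≈ 35.7 K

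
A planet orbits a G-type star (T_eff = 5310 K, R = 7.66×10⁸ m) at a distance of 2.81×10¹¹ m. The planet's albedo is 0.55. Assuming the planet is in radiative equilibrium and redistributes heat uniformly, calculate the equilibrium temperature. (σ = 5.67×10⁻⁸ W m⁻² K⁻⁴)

T_eq ≈ 161 K

L = 4πR_⋆²σT_⋆⁴ = 4π(7.66×10⁸)² × 5.67×10⁻⁸ × (5310)⁴ = 3.32×10²⁶ W.
S = L/(4πd²) = 335 W m⁻².
Energy balance: absorbed = emitted ⇒ πR²·S(1−A) = 4πR²·σT_eq⁴, so T_eq⁴ = S(1−A)/(4σ).
T_eq = [335 × 0.45 / (4 × 5.67×10⁻⁸)]^(1/4) = (6.65×10⁸)^(1/4) = 161 K.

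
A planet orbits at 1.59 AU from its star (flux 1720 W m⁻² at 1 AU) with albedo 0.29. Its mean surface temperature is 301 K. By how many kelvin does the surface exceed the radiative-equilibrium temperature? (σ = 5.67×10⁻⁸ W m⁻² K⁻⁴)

S = 1720/1.59² = 680.4 W m⁻².
T_eq = [S(1−A)/(4σ)]^(1/4) = [680.4×0.71/(4×5.67×10⁻⁸)]^(1/4) = 214.8 K.
ΔT = T_surf − T_eq = 301 − 214.8.

ΔT ≈ 86.2 K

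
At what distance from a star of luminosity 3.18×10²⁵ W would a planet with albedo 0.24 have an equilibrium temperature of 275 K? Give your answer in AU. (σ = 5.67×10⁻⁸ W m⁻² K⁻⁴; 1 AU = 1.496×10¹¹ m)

From T_eq⁴ = L(1−A)/(16πσd²): d = √[L(1−A)/(16πσT_eq⁴)].
d = √[3.18×10²⁵ × 0.76 / (16π × 5.67×10⁻⁸ × (275)⁴)] = 3.85×10¹⁰ m = 0.257 AU.

d ≈ 0.257 AU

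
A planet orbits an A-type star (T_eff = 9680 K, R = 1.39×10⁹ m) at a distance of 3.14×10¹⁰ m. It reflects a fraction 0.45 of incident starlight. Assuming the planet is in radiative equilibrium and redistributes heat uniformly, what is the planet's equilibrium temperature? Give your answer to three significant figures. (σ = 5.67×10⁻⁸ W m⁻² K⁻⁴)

L = 4πR_⋆²σT_⋆⁴ = 4π(1.39×10⁹)² × 5.67×10⁻⁸ × (9680)⁴ = 1.21×10²⁸ W.
S = L/(4πd²) = 9.76×10⁵ W m⁻².
Energy balance: absorbed = emitted ⇒ πR²·S(1−A) = 4πR²·σT_eq⁴, so T_eq⁴ = S(1−A)/(4σ).
T_eq = [9.76×10⁵ × 0.55 / (4 × 5.67×10⁻⁸)]^(1/4) = (2.37×10¹²)^(1/4) = 1240 K.

T_eq ≈ 1240 K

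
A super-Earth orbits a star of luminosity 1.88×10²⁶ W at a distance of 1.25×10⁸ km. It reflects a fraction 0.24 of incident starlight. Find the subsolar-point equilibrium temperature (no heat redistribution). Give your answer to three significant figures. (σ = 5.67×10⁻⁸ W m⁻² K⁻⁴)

T_ss ≈ 337 K

d = 1.25×10⁸ km = 1.25×10¹¹ m.
Flux: S = L/(4πd²) = 1.88×10²⁶/(4π×(1.25×10¹¹)²) = 957 W m⁻².
At the subsolar point the surface absorbs S(1−A) and emits σT⁴ per unit area — no factor of 4, since only the local patch is in balance.
T = [957 × 0.76 / 5.67×10⁻⁸]^(1/4) = (1.28×10¹⁰)^(1/4) = 337 K.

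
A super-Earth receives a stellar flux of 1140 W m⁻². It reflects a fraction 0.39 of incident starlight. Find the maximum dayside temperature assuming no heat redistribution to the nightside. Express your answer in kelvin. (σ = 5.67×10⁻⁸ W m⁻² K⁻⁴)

With no redistribution each surface element balances locally: S(1−A) = σT⁴.
T = [1140 × 0.61 / 5.67×10⁻⁸]^(1/4) = (1.23×10¹⁰)^(1/4) = 333 K.

T_ss ≈ 333 K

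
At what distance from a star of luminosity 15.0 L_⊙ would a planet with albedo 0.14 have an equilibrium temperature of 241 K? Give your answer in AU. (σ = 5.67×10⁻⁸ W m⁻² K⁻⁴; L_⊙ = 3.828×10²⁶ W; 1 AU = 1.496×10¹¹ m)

d ≈ 4.79 AU

L = 15.0 × 3.828×10²⁶ = 5.74×10²⁷ W.
From T_eq⁴ = L(1−A)/(16πσd²): d = √[L(1−A)/(16πσT_eq⁴)].
d = √[5.74×10²⁷ × 0.86 / (16π × 5.67×10⁻⁸ × (241)⁴)] = 7.17×10¹¹ m = 4.79 AU.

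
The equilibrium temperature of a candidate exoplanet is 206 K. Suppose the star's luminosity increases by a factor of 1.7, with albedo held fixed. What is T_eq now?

T_eq ∝ L^(1/4) · d^(−1/2).
T′ = 206 × 1.7^(1/4) = 235 K.

T_eq ≈ 235 K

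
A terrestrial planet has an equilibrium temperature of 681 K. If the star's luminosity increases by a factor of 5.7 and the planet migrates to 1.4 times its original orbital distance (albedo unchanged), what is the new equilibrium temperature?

T_eq ∝ L^(1/4) · d^(−1/2).
T′ = 681 × 5.7^(1/4) / 1.4^(1/2) = 889 K.

T_eq ≈ 889 K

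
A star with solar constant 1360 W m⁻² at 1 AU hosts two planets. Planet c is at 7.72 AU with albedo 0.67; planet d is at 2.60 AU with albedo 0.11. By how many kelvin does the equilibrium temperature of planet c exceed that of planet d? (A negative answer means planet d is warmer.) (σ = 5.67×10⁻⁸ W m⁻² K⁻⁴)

T_eq = [S₀(1−A)/(4σd²)]^(1/4), so T ∝ (1−A)^(1/4) / √d.
T₁ = [1360×0.33/(4×5.67×10⁻⁸×7.72²)]^(1/4) = 75.91 K.
T₂ = [1360×0.89/(4×5.67×10⁻⁸×2.60²)]^(1/4) = 167.62 K.

ΔT ≈ -91.7 K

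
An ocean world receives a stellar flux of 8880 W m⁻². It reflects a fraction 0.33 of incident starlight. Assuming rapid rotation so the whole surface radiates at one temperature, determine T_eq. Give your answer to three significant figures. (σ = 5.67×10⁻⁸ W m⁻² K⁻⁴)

Energy balance: absorbed = emitted ⇒ πR²·S(1−A) = 4πR²·σT_eq⁴, so T_eq⁴ = S(1−A)/(4σ).
T_eq = [8880 × 0.67 / (4 × 5.67×10⁻⁸)]^(1/4) = (2.62×10¹⁰)^(1/4) = 402 K.

T_eq ≈ 402 K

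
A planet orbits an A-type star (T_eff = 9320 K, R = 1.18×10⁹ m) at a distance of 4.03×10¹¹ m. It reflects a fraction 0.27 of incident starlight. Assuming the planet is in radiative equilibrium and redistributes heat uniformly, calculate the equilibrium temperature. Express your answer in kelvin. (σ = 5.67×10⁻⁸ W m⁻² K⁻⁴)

T_eq ≈ 330 K

L = 4πR_⋆²σT_⋆⁴ = 4π(1.18×10⁹)² × 5.67×10⁻⁸ × (9320)⁴ = 7.49×10²⁷ W.
S = L/(4πd²) = 3670 W m⁻².
Energy balance: absorbed = emitted ⇒ πR²·S(1−A) = 4πR²·σT_eq⁴, so T_eq⁴ = S(1−A)/(4σ).
T_eq = [3670 × 0.73 / (4 × 5.67×10⁻⁸)]^(1/4) = (1.18×10¹⁰)^(1/4) = 330 K.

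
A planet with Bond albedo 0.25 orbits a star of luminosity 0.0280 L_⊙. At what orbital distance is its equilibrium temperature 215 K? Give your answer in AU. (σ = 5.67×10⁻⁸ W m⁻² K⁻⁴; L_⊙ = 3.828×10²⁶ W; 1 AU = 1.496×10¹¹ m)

L = 0.0280 × 3.828×10²⁶ = 1.07×10²⁵ W.
From T_eq⁴ = L(1−A)/(16πσd²): d = √[L(1−A)/(16πσT_eq⁴)].
d = √[1.07×10²⁵ × 0.75 / (16π × 5.67×10⁻⁸ × (215)⁴)] = 3.63×10¹⁰ m = 0.243 AU.

d ≈ 0.243 AU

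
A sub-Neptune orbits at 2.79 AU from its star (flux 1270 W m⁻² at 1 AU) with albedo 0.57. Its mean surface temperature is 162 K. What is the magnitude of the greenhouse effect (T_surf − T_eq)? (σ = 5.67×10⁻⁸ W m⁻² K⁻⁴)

ΔT ≈ 29.4 K

S = 1270/2.79² = 163.2 W m⁻².
T_eq = [S(1−A)/(4σ)]^(1/4) = [163.2×0.43/(4×5.67×10⁻⁸)]^(1/4) = 132.6 K.
ΔT = T_surf − T_eq = 162 − 132.6.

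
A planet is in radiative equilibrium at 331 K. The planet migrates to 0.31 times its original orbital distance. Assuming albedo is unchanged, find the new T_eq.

T_eq ≈ 594 K

T_eq ∝ L^(1/4) · d^(−1/2).
T′ = 331 / 0.31^(1/2) = 594 K.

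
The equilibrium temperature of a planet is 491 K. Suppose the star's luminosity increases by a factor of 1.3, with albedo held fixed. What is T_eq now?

T_eq ∝ L^(1/4) · d^(−1/2).
T′ = 491 × 1.3^(1/4) = 524 K.

T_eq ≈ 524 K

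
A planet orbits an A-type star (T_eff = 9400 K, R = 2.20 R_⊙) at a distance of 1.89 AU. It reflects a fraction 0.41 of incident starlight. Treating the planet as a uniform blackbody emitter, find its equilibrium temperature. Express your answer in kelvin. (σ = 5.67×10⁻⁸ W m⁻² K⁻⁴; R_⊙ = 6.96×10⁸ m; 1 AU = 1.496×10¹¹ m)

T_eq ≈ 429 K

R_⋆ = 2.20 × 6.96×10⁸ = 1.53×10⁹ m.
d = 1.89 AU = 2.83×10¹¹ m.
L = 4πR_⋆²σT_⋆⁴ = 4π(1.53×10⁹)² × 5.67×10⁻⁸ × (9400)⁴ = 1.30×10²⁸ W.
S = L/(4πd²) = 1.30×10⁴ W m⁻².
Energy balance: absorbed = emitted ⇒ πR²·S(1−A) = 4πR²·σT_eq⁴, so T_eq⁴ = S(1−A)/(4σ).
T_eq = [1.30×10⁴ × 0.59 / (4 × 5.67×10⁻⁸)]^(1/4) = (3.38×10¹⁰)^(1/4) = 429 K.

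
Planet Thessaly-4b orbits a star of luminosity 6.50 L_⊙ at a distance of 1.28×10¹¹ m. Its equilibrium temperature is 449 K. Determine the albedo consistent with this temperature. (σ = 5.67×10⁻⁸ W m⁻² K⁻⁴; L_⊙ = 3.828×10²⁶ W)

A ≈ 0.24

L = 6.50 × 3.828×10²⁶ = 2.49×10²⁷ W.
Flux: S = L/(4πd²) = 2.49×10²⁷/(4π×(1.28×10¹¹)²) = 1.21×10⁴ W m⁻².
From T_eq⁴ = S(1−A)/(4σ): 1−A = 4σT_eq⁴/S.
1−A = 4 × 5.67×10⁻⁸ × (449)⁴ / 1.21×10⁴ = 0.763.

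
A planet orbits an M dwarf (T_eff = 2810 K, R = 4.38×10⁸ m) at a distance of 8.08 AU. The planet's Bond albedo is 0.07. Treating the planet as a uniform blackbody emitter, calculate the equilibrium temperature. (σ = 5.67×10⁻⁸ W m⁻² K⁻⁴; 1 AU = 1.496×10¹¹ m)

d = 8.08 AU = 1.21×10¹² m.
L = 4πR_⋆²σT_⋆⁴ = 4π(4.38×10⁸)² × 5.67×10⁻⁸ × (2810)⁴ = 8.52×10²⁴ W.
S = L/(4πd²) = 0.464 W m⁻².
Energy balance: absorbed = emitted ⇒ πR²·S(1−A) = 4πR²·σT_eq⁴, so T_eq⁴ = S(1−A)/(4σ).
T_eq = [0.464 × 0.93 / (4 × 5.67×10⁻⁸)]^(1/4) = (1.90×10⁶)^(1/4) = 37.1 K.

T_eq ≈ 37.1 K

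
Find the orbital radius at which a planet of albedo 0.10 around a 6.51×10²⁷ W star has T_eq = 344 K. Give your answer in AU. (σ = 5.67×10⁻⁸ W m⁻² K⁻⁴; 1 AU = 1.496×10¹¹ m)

d ≈ 2.56 AU

From T_eq⁴ = L(1−A)/(16πσd²): d = √[L(1−A)/(16πσT_eq⁴)].
d = √[6.51×10²⁷ × 0.90 / (16π × 5.67×10⁻⁸ × (344)⁴)] = 3.83×10¹¹ m = 2.56 AU.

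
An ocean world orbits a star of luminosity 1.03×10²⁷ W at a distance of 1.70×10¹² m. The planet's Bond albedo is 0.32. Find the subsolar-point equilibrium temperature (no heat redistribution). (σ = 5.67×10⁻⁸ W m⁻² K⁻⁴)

T_ss ≈ 136 K

Flux: S = L/(4πd²) = 1.03×10²⁷/(4π×(1.70×10¹²)²) = 28.4 W m⁻².
At the subsolar point the surface absorbs S(1−A) and emits σT⁴ per unit area — no factor of 4, since only the local patch is in balance.
T = [28.4 × 0.68 / 5.67×10⁻⁸]^(1/4) = (3.40×10⁸)^(1/4) = 136 K.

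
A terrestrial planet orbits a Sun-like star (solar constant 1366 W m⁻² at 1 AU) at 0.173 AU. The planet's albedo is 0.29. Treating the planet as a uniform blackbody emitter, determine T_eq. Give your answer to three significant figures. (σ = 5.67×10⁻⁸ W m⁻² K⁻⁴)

Flux at 0.173 AU: S = 1366/0.173² = 4.56×10⁴ W m⁻².
Energy balance: absorbed = emitted ⇒ πR²·S(1−A) = 4πR²·σT_eq⁴, so T_eq⁴ = S(1−A)/(4σ).
T_eq = [4.56×10⁴ × 0.71 / (4 × 5.67×10⁻⁸)]^(1/4) = (1.43×10¹¹)^(1/4) = 615 K.

T_eq ≈ 615 K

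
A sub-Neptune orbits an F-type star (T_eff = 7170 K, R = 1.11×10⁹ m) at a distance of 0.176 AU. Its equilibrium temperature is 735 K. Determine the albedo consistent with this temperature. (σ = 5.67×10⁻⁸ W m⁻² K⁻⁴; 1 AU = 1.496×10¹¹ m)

A ≈ 0.75

d = 0.176 AU = 2.63×10¹⁰ m.
L = 4πR_⋆²σT_⋆⁴ = 4π(1.11×10⁹)² × 5.67×10⁻⁸ × (7170)⁴ = 2.32×10²⁷ W.
S = L/(4πd²) = 2.66×10⁵ W m⁻².
From T_eq⁴ = S(1−A)/(4σ): 1−A = 4σT_eq⁴/S.
1−A = 4 × 5.67×10⁻⁸ × (735)⁴ / 2.66×10⁵ = 0.249.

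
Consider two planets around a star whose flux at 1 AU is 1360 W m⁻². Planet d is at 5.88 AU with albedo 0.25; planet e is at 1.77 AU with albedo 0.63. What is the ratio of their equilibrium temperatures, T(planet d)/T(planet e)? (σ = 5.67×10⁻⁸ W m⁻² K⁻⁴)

T₁/T₂ ≈ 0.655

T_eq = [S₀(1−A)/(4σd²)]^(1/4), so T ∝ (1−A)^(1/4) / √d.
T₁ = [1360×0.75/(4×5.67×10⁻⁸×5.88²)]^(1/4) = 106.79 K.
T₂ = [1360×0.37/(4×5.67×10⁻⁸×1.77²)]^(1/4) = 163.13 K.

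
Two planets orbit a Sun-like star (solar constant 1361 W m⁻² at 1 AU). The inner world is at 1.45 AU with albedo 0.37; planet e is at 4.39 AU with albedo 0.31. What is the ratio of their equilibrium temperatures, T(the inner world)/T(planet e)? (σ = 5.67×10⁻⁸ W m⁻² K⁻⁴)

T₁/T₂ ≈ 1.701

T_eq = [S₀(1−A)/(4σd²)]^(1/4), so T ∝ (1−A)^(1/4) / √d.
T₁ = [1361×0.63/(4×5.67×10⁻⁸×1.45²)]^(1/4) = 205.92 K.
T₂ = [1361×0.69/(4×5.67×10⁻⁸×4.39²)]^(1/4) = 121.07 K.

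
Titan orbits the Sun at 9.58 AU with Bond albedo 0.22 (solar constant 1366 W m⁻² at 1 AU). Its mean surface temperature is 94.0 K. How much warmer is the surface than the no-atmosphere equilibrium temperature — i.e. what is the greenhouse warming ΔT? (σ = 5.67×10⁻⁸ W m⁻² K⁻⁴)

ΔT ≈ 9.4 K

S = 1366/9.58² = 14.88 W m⁻².
T_eq = [S(1−A)/(4σ)]^(1/4) = [14.88×0.78/(4×5.67×10⁻⁸)]^(1/4) = 84.6 K.
ΔT = T_surf − T_eq = 94 − 84.6.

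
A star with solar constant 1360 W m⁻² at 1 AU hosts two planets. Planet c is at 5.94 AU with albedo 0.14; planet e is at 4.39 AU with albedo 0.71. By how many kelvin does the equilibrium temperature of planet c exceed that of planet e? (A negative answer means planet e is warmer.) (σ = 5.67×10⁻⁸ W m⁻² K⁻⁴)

T_eq = [S₀(1−A)/(4σd²)]^(1/4), so T ∝ (1−A)^(1/4) / √d.
T₁ = [1360×0.86/(4×5.67×10⁻⁸×5.94²)]^(1/4) = 109.95 K.
T₂ = [1360×0.29/(4×5.67×10⁻⁸×4.39²)]^(1/4) = 97.46 K.

ΔT ≈ 12.5 K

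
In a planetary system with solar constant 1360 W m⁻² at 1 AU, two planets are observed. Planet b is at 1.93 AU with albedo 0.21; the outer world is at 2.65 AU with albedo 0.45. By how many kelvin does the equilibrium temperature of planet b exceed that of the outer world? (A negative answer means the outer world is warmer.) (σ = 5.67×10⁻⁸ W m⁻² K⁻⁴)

T_eq = [S₀(1−A)/(4σd²)]^(1/4), so T ∝ (1−A)^(1/4) / √d.
T₁ = [1360×0.79/(4×5.67×10⁻⁸×1.93²)]^(1/4) = 188.84 K.
T₂ = [1360×0.55/(4×5.67×10⁻⁸×2.65²)]^(1/4) = 147.21 K.

ΔT ≈ 41.6 K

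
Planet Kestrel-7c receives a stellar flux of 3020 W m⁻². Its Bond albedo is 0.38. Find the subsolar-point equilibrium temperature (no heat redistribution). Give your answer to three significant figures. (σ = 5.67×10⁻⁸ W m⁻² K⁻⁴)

At the subsolar point the surface absorbs S(1−A) and emits σT⁴ per unit area — no factor of 4, since only the local patch is in balance.
T = [3020 × 0.62 / 5.67×10⁻⁸]^(1/4) = (3.30×10¹⁰)^(1/4) = 426 K.

T_ss ≈ 426 K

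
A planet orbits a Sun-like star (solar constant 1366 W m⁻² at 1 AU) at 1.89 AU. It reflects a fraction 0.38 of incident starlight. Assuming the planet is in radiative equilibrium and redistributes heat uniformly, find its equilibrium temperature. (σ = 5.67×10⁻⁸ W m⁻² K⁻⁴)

T_eq ≈ 180 K

Flux at 1.89 AU: S = 1366/1.89² = 382 W m⁻².
Energy balance: absorbed = emitted ⇒ πR²·S(1−A) = 4πR²·σT_eq⁴, so T_eq⁴ = S(1−A)/(4σ).
T_eq = [382 × 0.62 / (4 × 5.67×10⁻⁸)]^(1/4) = (1.05×10⁹)^(1/4) = 180 K.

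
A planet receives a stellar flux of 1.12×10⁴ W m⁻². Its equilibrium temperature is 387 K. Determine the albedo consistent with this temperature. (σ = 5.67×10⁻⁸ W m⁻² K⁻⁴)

From T_eq⁴ = S(1−A)/(4σ): 1−A = 4σT_eq⁴/S.
1−A = 4 × 5.67×10⁻⁸ × (387)⁴ / 1.12×10⁴ = 0.454.

A ≈ 0.55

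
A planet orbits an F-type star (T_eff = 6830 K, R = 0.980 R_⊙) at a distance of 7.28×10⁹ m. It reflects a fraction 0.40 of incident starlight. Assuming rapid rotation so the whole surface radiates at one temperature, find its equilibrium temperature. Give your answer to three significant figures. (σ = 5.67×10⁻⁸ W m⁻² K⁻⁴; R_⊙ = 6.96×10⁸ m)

T_eq ≈ 1300 K

R_⋆ = 0.980 × 6.96×10⁸ = 6.82×10⁸ m.
L = 4πR_⋆²σT_⋆⁴ = 4π(6.82×10⁸)² × 5.67×10⁻⁸ × (6830)⁴ = 7.21×10²⁶ W.
S = L/(4πd²) = 1.08×10⁶ W m⁻².
Energy balance: absorbed = emitted ⇒ πR²·S(1−A) = 4πR²·σT_eq⁴, so T_eq⁴ = S(1−A)/(4σ).
T_eq = [1.08×10⁶ × 0.60 / (4 × 5.67×10⁻⁸)]^(1/4) = (2.87×10¹²)^(1/4) = 1300 K.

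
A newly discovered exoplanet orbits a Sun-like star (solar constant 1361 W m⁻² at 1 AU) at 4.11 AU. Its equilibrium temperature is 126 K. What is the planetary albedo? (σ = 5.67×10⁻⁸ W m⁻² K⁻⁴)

Flux at 4.11 AU: S = 1361/4.11² = 80.6 W m⁻².
From T_eq⁴ = S(1−A)/(4σ): 1−A = 4σT_eq⁴/S.
1−A = 4 × 5.67×10⁻⁸ × (126)⁴ / 80.6 = 0.709.

A ≈ 0.29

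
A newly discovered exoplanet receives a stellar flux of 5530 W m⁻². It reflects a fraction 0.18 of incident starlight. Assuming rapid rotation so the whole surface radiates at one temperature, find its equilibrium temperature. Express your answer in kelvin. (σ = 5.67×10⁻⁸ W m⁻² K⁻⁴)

Energy balance: absorbed = emitted ⇒ πR²·S(1−A) = 4πR²·σT_eq⁴, so T_eq⁴ = S(1−A)/(4σ).
T_eq = [5530 × 0.82 / (4 × 5.67×10⁻⁸)]^(1/4) = (2.00×10¹⁰)^(1/4) = 376 K.

T_eq ≈ 376 K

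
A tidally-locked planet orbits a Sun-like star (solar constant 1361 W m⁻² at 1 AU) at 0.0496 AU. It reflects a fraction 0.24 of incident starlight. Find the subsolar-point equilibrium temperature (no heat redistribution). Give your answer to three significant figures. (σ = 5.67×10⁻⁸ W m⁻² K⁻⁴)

Flux at 0.0496 AU: S = 1361/0.0496² = 5.53×10⁵ W m⁻².
At the subsolar point the surface absorbs S(1−A) and emits σT⁴ per unit area — no factor of 4, since only the local patch is in balance.
T = [5.53×10⁵ × 0.76 / 5.67×10⁻⁸]^(1/4) = (7.42×10¹²)^(1/4) = 1650 K.

T_ss ≈ 1650 K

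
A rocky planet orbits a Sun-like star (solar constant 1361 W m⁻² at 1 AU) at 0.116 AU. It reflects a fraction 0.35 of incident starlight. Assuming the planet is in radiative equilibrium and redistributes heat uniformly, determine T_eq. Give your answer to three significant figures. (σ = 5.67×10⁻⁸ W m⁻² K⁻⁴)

Flux at 0.116 AU: S = 1361/0.116² = 1.01×10⁵ W m⁻².
Energy balance: absorbed = emitted ⇒ πR²·S(1−A) = 4πR²·σT_eq⁴, so T_eq⁴ = S(1−A)/(4σ).
T_eq = [1.01×10⁵ × 0.65 / (4 × 5.67×10⁻⁸)]^(1/4) = (2.90×10¹¹)^(1/4) = 734 K.

T_eq ≈ 734 K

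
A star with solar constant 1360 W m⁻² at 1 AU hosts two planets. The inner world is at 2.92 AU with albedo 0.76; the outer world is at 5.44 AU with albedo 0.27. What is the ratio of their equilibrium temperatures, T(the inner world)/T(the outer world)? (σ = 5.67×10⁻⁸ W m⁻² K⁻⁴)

T₁/T₂ ≈ 1.034

T_eq = [S₀(1−A)/(4σd²)]^(1/4), so T ∝ (1−A)^(1/4) / √d.
T₁ = [1360×0.24/(4×5.67×10⁻⁸×2.92²)]^(1/4) = 113.98 K.
T₂ = [1360×0.73/(4×5.67×10⁻⁸×5.44²)]^(1/4) = 110.28 K.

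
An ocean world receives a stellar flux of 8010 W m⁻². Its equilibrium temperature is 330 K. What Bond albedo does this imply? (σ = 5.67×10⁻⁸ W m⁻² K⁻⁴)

From T_eq⁴ = S(1−A)/(4σ): 1−A = 4σT_eq⁴/S.
1−A = 4 × 5.67×10⁻⁸ × (330)⁴ / 8010 = 0.336.

A ≈ 0.66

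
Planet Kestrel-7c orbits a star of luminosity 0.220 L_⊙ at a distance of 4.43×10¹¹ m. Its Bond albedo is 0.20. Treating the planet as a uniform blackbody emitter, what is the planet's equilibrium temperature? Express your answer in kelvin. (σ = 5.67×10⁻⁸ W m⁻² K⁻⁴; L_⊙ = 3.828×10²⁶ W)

L = 0.220 × 3.828×10²⁶ = 8.42×10²⁵ W.
Flux: S = L/(4πd²) = 8.42×10²⁵/(4π×(4.43×10¹¹)²) = 34.1 W m⁻².
Energy balance: absorbed = emitted ⇒ πR²·S(1−A) = 4πR²·σT_eq⁴, so T_eq⁴ = S(1−A)/(4σ).
T_eq = [34.1 × 0.80 / (4 × 5.67×10⁻⁸)]^(1/4) = (1.20×10⁸)^(1/4) = 105 K.

T_eq ≈ 105 K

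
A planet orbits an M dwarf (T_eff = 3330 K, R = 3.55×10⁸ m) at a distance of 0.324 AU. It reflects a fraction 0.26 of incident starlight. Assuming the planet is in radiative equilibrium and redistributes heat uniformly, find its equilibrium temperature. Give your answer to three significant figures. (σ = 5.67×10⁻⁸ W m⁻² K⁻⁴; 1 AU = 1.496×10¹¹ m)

d = 0.324 AU = 4.85×10¹⁰ m.
L = 4πR_⋆²σT_⋆⁴ = 4π(3.55×10⁸)² × 5.67×10⁻⁸ × (3330)⁴ = 1.10×10²⁵ W.
S = L/(4πd²) = 374 W m⁻².
Energy balance: absorbed = emitted ⇒ πR²·S(1−A) = 4πR²·σT_eq⁴, so T_eq⁴ = S(1−A)/(4σ).
T_eq = [374 × 0.74 / (4 × 5.67×10⁻⁸)]^(1/4) = (1.22×10⁹)^(1/4) = 187 K.

T_eq ≈ 187 K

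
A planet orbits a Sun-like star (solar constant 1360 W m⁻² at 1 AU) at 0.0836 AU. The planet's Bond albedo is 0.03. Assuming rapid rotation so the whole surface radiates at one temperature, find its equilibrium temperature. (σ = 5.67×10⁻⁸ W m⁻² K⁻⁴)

Flux at 0.0836 AU: S = 1360/0.0836² = 1.95×10⁵ W m⁻².
Energy balance: absorbed = emitted ⇒ πR²·S(1−A) = 4πR²·σT_eq⁴, so T_eq⁴ = S(1−A)/(4σ).
T_eq = [1.95×10⁵ × 0.97 / (4 × 5.67×10⁻⁸)]^(1/4) = (8.32×10¹¹)^(1/4) = 955 K.

T_eq ≈ 955 K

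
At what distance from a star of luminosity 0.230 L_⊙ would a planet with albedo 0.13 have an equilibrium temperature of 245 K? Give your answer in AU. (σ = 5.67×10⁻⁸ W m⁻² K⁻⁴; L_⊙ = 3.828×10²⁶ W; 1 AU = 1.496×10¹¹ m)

L = 0.230 × 3.828×10²⁶ = 8.80×10²⁵ W.
From T_eq⁴ = L(1−A)/(16πσd²): d = √[L(1−A)/(16πσT_eq⁴)].
d = √[8.80×10²⁵ × 0.87 / (16π × 5.67×10⁻⁸ × (245)⁴)] = 8.64×10¹⁰ m = 0.577 AU.

d ≈ 0.577 AU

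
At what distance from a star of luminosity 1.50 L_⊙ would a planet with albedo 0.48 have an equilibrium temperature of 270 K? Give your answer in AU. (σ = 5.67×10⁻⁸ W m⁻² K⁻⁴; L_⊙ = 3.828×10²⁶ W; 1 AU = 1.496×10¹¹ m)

L = 1.50 × 3.828×10²⁶ = 5.74×10²⁶ W.
From T_eq⁴ = L(1−A)/(16πσd²): d = √[L(1−A)/(16πσT_eq⁴)].
d = √[5.74×10²⁶ × 0.52 / (16π × 5.67×10⁻⁸ × (270)⁴)] = 1.40×10¹¹ m = 0.939 AU.

d ≈ 0.939 AU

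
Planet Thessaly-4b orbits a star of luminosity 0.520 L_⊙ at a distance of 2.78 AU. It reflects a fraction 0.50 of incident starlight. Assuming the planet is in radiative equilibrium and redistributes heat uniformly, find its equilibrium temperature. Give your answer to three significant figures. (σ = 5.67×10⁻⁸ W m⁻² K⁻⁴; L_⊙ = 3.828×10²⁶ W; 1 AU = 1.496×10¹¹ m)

d = 2.78 AU = 4.16×10¹¹ m.
L = 0.520 × 3.828×10²⁶ = 1.99×10²⁶ W.
Flux: S = L/(4πd²) = 1.99×10²⁶/(4π×(4.16×10¹¹)²) = 91.6 W m⁻².
Energy balance: absorbed = emitted ⇒ πR²·S(1−A) = 4πR²·σT_eq⁴, so T_eq⁴ = S(1−A)/(4σ).
T_eq = [91.6 × 0.50 / (4 × 5.67×10⁻⁸)]^(1/4) = (2.02×10⁸)^(1/4) = 119 K.

T_eq ≈ 119 K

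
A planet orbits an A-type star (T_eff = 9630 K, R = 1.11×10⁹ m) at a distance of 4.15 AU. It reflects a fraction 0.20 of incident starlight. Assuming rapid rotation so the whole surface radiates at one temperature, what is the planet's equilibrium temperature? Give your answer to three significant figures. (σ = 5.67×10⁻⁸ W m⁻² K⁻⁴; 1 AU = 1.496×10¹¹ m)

T_eq ≈ 272 K

d = 4.15 AU = 6.21×10¹¹ m.
L = 4πR_⋆²σT_⋆⁴ = 4π(1.11×10⁹)² × 5.67×10⁻⁸ × (9630)⁴ = 7.55×10²⁷ W.
S = L/(4πd²) = 1560 W m⁻².
Energy balance: absorbed = emitted ⇒ πR²·S(1−A) = 4πR²·σT_eq⁴, so T_eq⁴ = S(1−A)/(4σ).
T_eq = [1560 × 0.80 / (4 × 5.67×10⁻⁸)]^(1/4) = (5.50×10⁹)^(1/4) = 272 K.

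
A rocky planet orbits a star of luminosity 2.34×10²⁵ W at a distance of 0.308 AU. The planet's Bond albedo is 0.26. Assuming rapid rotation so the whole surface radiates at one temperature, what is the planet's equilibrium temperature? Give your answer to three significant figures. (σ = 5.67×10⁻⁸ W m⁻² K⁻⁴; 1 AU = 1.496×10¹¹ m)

d = 0.308 AU = 4.61×10¹⁰ m.
Flux: S = L/(4πd²) = 2.34×10²⁵/(4π×(4.61×10¹⁰)²) = 877 W m⁻².
Energy balance: absorbed = emitted ⇒ πR²·S(1−A) = 4πR²·σT_eq⁴, so T_eq⁴ = S(1−A)/(4σ).
T_eq = [877 × 0.74 / (4 × 5.67×10⁻⁸)]^(1/4) = (2.86×10⁹)^(1/4) = 231 K.

T_eq ≈ 231 K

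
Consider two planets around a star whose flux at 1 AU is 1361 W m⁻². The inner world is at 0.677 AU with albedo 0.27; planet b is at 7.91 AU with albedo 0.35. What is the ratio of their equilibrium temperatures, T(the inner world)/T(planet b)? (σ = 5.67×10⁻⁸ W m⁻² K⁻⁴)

T_eq = [S₀(1−A)/(4σd²)]^(1/4), so T ∝ (1−A)^(1/4) / √d.
T₁ = [1361×0.73/(4×5.67×10⁻⁸×0.677²)]^(1/4) = 312.67 K.
T₂ = [1361×0.65/(4×5.67×10⁻⁸×7.91²)]^(1/4) = 88.86 K.

T₁/T₂ ≈ 3.519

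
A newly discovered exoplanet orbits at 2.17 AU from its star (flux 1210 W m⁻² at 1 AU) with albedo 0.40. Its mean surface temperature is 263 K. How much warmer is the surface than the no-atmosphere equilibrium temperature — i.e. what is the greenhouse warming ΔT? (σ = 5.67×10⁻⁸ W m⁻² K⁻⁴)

ΔT ≈ 101.5 K

S = 1210/2.17² = 257.0 W m⁻².
T_eq = [S(1−A)/(4σ)]^(1/4) = [257.0×0.60/(4×5.67×10⁻⁸)]^(1/4) = 161.5 K.
ΔT = T_surf − T_eq = 263 − 161.5.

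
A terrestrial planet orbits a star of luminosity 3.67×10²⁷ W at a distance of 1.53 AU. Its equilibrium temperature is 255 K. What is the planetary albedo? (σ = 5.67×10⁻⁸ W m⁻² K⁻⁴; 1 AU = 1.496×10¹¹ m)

d = 1.53 AU = 2.29×10¹¹ m.
Flux: S = L/(4πd²) = 3.67×10²⁷/(4π×(2.29×10¹¹)²) = 5570 W m⁻².
From T_eq⁴ = S(1−A)/(4σ): 1−A = 4σT_eq⁴/S.
1−A = 4 × 5.67×10⁻⁸ × (255)⁴ / 5570 = 0.172.

A ≈ 0.83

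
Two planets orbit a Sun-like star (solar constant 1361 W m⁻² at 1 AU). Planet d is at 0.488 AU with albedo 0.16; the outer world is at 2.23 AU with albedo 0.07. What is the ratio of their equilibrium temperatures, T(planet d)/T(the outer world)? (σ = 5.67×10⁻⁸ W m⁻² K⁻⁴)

T_eq = [S₀(1−A)/(4σd²)]^(1/4), so T ∝ (1−A)^(1/4) / √d.
T₁ = [1361×0.84/(4×5.67×10⁻⁸×0.488²)]^(1/4) = 381.43 K.
T₂ = [1361×0.93/(4×5.67×10⁻⁸×2.23²)]^(1/4) = 183.03 K.

T₁/T₂ ≈ 2.084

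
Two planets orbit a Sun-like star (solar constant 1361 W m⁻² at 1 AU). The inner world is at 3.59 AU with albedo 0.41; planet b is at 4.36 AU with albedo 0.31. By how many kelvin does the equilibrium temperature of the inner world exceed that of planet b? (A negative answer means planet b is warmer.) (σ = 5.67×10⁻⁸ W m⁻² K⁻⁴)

ΔT ≈ 7.3 K

T_eq = [S₀(1−A)/(4σd²)]^(1/4), so T ∝ (1−A)^(1/4) / √d.
T₁ = [1361×0.59/(4×5.67×10⁻⁸×3.59²)]^(1/4) = 128.74 K.
T₂ = [1361×0.69/(4×5.67×10⁻⁸×4.36²)]^(1/4) = 121.49 K.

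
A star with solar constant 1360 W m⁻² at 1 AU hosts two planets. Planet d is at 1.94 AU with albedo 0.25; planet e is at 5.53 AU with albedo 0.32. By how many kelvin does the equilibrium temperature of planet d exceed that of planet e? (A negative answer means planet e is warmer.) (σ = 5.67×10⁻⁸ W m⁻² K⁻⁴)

T_eq = [S₀(1−A)/(4σd²)]^(1/4), so T ∝ (1−A)^(1/4) / √d.
T₁ = [1360×0.75/(4×5.67×10⁻⁸×1.94²)]^(1/4) = 185.93 K.
T₂ = [1360×0.68/(4×5.67×10⁻⁸×5.53²)]^(1/4) = 107.46 K.

ΔT ≈ 78.5 K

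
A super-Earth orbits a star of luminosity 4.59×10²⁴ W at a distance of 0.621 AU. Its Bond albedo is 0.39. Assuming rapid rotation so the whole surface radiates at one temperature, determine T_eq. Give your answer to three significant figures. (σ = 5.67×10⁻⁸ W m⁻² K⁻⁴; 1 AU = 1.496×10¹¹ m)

T_eq ≈ 103 K

d = 0.621 AU = 9.29×10¹⁰ m.
Flux: S = L/(4πd²) = 4.59×10²⁴/(4π×(9.29×10¹⁰)²) = 42.3 W m⁻².
Energy balance: absorbed = emitted ⇒ πR²·S(1−A) = 4πR²·σT_eq⁴, so T_eq⁴ = S(1−A)/(4σ).
T_eq = [42.3 × 0.61 / (4 × 5.67×10⁻⁸)]^(1/4) = (1.14×10⁸)^(1/4) = 103 K.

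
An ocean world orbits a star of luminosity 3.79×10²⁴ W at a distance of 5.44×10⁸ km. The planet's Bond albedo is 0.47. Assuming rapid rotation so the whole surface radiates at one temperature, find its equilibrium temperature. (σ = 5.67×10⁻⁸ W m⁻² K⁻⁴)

d = 5.44×10⁸ km = 5.44×10¹¹ m.
Flux: S = L/(4πd²) = 3.79×10²⁴/(4π×(5.44×10¹¹)²) = 1.02 W m⁻².
Energy balance: absorbed = emitted ⇒ πR²·S(1−A) = 4πR²·σT_eq⁴, so T_eq⁴ = S(1−A)/(4σ).
T_eq = [1.02 × 0.53 / (4 × 5.67×10⁻⁸)]^(1/4) = (2.38×10⁶)^(1/4) = 39.3 K.

T_eq ≈ 39.3 K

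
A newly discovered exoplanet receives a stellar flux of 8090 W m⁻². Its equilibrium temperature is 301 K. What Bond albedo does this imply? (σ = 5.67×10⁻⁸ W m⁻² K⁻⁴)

From T_eq⁴ = S(1−A)/(4σ): 1−A = 4σT_eq⁴/S.
1−A = 4 × 5.67×10⁻⁸ × (301)⁴ / 8090 = 0.230.

A ≈ 0.77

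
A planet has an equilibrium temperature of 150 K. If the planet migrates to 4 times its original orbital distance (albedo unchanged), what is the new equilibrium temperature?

T_eq ≈ 75.0 K

T_eq ∝ L^(1/4) · d^(−1/2).
T′ = 150 / 4^(1/2) = 75.0 K.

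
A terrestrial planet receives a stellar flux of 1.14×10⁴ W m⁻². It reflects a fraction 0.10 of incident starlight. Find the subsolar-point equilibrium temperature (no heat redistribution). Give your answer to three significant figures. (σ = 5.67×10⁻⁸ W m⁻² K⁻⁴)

At the subsolar point the surface absorbs S(1−A) and emits σT⁴ per unit area — no factor of 4, since only the local patch is in balance.
T = [1.14×10⁴ × 0.90 / 5.67×10⁻⁸]^(1/4) = (1.81×10¹¹)^(1/4) = 652 K.

T_ss ≈ 652 K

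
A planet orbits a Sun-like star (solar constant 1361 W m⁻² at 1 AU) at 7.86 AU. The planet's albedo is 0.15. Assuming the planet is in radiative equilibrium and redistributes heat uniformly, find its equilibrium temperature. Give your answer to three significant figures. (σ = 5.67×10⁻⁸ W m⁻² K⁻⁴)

Flux at 7.86 AU: S = 1361/7.86² = 22.0 W m⁻².
Energy balance: absorbed = emitted ⇒ πR²·S(1−A) = 4πR²·σT_eq⁴, so T_eq⁴ = S(1−A)/(4σ).
T_eq = [22.0 × 0.85 / (4 × 5.67×10⁻⁸)]^(1/4) = (8.26×10⁷)^(1/4) = 95.3 K.

T_eq ≈ 95.3 K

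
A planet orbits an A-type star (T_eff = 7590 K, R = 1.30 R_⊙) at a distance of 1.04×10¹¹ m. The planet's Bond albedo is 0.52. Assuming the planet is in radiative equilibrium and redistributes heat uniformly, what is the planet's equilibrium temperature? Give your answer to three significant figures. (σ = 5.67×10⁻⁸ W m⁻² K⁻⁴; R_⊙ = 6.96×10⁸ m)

R_⋆ = 1.30 × 6.96×10⁸ = 9.05×10⁸ m.
L = 4πR_⋆²σT_⋆⁴ = 4π(9.05×10⁸)² × 5.67×10⁻⁸ × (7590)⁴ = 1.94×10²⁷ W.
S = L/(4πd²) = 1.42×10⁴ W m⁻².
Energy balance: absorbed = emitted ⇒ πR²·S(1−A) = 4πR²·σT_eq⁴, so T_eq⁴ = S(1−A)/(4σ).
T_eq = [1.42×10⁴ × 0.48 / (4 × 5.67×10⁻⁸)]^(1/4) = (3.01×10¹⁰)^(1/4) = 417 K.

T_eq ≈ 417 K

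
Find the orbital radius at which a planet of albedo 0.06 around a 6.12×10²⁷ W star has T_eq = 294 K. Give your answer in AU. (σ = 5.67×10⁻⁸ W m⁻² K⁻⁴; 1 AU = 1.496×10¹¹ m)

d ≈ 3.47 AU

From T_eq⁴ = L(1−A)/(16πσd²): d = √[L(1−A)/(16πσT_eq⁴)].
d = √[6.12×10²⁷ × 0.94 / (16π × 5.67×10⁻⁸ × (294)⁴)] = 5.20×10¹¹ m = 3.47 AU.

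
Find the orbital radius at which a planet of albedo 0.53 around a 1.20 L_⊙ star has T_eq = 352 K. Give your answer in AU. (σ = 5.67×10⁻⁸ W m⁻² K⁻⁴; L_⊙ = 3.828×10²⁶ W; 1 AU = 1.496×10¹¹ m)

d ≈ 0.470 AU

L = 1.20 × 3.828×10²⁶ = 4.59×10²⁶ W.
From T_eq⁴ = L(1−A)/(16πσd²): d = √[L(1−A)/(16πσT_eq⁴)].
d = √[4.59×10²⁶ × 0.47 / (16π × 5.67×10⁻⁸ × (352)⁴)] = 7.02×10¹⁰ m = 0.470 AU.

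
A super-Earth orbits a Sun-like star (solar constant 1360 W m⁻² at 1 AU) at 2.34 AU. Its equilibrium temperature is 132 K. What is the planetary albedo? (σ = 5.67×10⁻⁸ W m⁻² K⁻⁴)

A ≈ 0.72

Flux at 2.34 AU: S = 1360/2.34² = 248 W m⁻².
From T_eq⁴ = S(1−A)/(4σ): 1−A = 4σT_eq⁴/S.
1−A = 4 × 5.67×10⁻⁸ × (132)⁴ / 248 = 0.277.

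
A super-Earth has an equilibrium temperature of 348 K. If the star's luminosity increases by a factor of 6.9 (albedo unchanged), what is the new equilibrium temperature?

T_eq ≈ 564 K

T_eq ∝ L^(1/4) · d^(−1/2).
T′ = 348 × 6.9^(1/4) = 564 K.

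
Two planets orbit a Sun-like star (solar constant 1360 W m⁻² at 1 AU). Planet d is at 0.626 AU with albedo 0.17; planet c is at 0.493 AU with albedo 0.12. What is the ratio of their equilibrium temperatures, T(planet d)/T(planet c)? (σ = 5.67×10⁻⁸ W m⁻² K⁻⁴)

T_eq = [S₀(1−A)/(4σd²)]^(1/4), so T ∝ (1−A)^(1/4) / √d.
T₁ = [1360×0.83/(4×5.67×10⁻⁸×0.626²)]^(1/4) = 335.70 K.
T₂ = [1360×0.88/(4×5.67×10⁻⁸×0.493²)]^(1/4) = 383.86 K.

T₁/T₂ ≈ 0.875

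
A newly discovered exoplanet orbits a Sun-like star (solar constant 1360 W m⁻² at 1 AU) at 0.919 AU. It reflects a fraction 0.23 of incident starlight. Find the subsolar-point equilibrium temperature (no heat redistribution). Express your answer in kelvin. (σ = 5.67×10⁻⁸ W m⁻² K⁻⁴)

T_ss ≈ 385 K

Flux at 0.919 AU: S = 1360/0.919² = 1610 W m⁻².
At the subsolar point the surface absorbs S(1−A) and emits σT⁴ per unit area — no factor of 4, since only the local patch is in balance.
T = [1610 × 0.77 / 5.67×10⁻⁸]^(1/4) = (2.19×10¹⁰)^(1/4) = 385 K.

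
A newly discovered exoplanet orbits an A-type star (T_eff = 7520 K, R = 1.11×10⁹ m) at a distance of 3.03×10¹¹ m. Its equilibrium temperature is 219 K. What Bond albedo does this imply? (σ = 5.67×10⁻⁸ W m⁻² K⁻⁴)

A ≈ 0.79

L = 4πR_⋆²σT_⋆⁴ = 4π(1.11×10⁹)² × 5.67×10⁻⁸ × (7520)⁴ = 2.81×10²⁷ W.
S = L/(4πd²) = 2430 W m⁻².
From T_eq⁴ = S(1−A)/(4σ): 1−A = 4σT_eq⁴/S.
1−A = 4 × 5.67×10⁻⁸ × (219)⁴ / 2430 = 0.214.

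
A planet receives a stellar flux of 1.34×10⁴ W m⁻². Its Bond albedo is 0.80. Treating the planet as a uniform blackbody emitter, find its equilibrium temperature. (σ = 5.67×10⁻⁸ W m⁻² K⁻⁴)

Energy balance: absorbed = emitted ⇒ πR²·S(1−A) = 4πR²·σT_eq⁴, so T_eq⁴ = S(1−A)/(4σ).
T_eq = [1.34×10⁴ × 0.20 / (4 × 5.67×10⁻⁸)]^(1/4) = (1.18×10¹⁰)^(1/4) = 330 K.

T_eq ≈ 330 K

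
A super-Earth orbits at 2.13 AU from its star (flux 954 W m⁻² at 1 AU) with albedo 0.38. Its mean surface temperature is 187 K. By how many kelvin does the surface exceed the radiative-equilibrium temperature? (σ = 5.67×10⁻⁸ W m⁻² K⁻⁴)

ΔT ≈ 32.2 K

S = 954/2.13² = 210.3 W m⁻².
T_eq = [S(1−A)/(4σ)]^(1/4) = [210.3×0.62/(4×5.67×10⁻⁸)]^(1/4) = 154.8 K.
ΔT = T_surf − T_eq = 187 − 154.8.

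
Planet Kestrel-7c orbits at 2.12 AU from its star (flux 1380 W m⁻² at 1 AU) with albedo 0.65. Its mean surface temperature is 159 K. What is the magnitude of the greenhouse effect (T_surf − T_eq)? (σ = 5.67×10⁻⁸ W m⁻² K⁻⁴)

S = 1380/2.12² = 307.0 W m⁻².
T_eq = [S(1−A)/(4σ)]^(1/4) = [307.0×0.35/(4×5.67×10⁻⁸)]^(1/4) = 147.5 K.
ΔT = T_surf − T_eq = 159 − 147.5.

ΔT ≈ 11.5 K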